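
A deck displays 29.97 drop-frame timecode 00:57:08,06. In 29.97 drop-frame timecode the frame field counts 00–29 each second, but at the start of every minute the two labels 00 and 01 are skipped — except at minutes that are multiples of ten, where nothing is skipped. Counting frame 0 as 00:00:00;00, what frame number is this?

As if non-drop at 30 labels/s: (0 × 3600 + 57 × 60 + 8) × 30 + 6 = 102846.
Minute boundaries passed: 57; those not divisible by 10: 57 − 5 = 52; dropped labels = 2 × 52 = 104.
Actual frame index = 102846 − 104 = 102742.

102742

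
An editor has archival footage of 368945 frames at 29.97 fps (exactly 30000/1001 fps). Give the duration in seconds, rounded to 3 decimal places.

Running time = 368945 × 1001/30000 = 73862789/6000 s ≈ 12310.465 s.

12310.465 seconds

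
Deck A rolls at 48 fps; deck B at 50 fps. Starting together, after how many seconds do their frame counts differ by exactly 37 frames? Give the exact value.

The gap grows by |50 − 48| = 2 frames per second.
Time for a 37-frame gap: 37 ÷ (2) = 18.5 s.

18.5 seconds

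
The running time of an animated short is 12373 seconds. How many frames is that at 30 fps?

Frames = 12373 × 30 = 371190.

371190 frames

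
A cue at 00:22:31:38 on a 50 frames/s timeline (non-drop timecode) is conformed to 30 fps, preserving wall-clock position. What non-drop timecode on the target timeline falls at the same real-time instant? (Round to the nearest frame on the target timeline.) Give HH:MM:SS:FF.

Source frame index: (0×3600 + 22×60 + 31) × 50 + 38 = 67588.
Real time: 67588 / (50) = 33794/25 s.
Target frame: (33794/25) × (30) = 202764/5 ≈ 40552.800 → 40553.
At 30 labels/s: frame 40553 → 00:22:31:23.

00:22:31:23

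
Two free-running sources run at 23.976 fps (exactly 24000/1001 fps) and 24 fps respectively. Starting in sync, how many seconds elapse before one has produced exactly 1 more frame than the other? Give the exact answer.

1001/24 seconds

The gap grows by |24 − 24000/1001| = 24/1001 frames per second.
Time for a 1-frame gap: 1 ÷ (24/1001) = 1001/24 s.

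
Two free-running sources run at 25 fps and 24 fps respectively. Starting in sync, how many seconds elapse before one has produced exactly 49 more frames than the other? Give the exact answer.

The gap grows by |24 − 25| = 1 frame per second.
Time for a 49-frame gap: 49 ÷ (1) = 49 s.

49 seconds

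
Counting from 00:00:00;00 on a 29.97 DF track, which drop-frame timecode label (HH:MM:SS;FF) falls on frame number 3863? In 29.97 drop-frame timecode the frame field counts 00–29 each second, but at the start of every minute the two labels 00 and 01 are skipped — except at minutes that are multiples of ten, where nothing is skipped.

00:02:08;27

Ten DF minutes hold 17982 frames, so frame 3863 lies in block 0 (frames 0–17981) with 3863 frames into that block.
The block's first minute is 1800 frames and the rest 1798 each; 3863 frames reaches minute 2, so 0 × 18 + 2 × 2 = 4 labels have been skipped so far.
Adding those back, label number 3863 + 4 = 3867 at 30 labels/s is 128 s + 27 f = 0 h 2 min 8 s frame 27, i.e. 00:02:08;27.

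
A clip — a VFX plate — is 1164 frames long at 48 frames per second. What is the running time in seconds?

Running time = 1164 / (48) = 24.25 s.

24.25 seconds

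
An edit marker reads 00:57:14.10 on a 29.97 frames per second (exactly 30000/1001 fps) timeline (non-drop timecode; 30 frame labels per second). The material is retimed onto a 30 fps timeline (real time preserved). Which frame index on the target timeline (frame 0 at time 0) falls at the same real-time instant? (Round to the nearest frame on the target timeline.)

frame 103133

Source frame index: (0×3600 + 57×60 + 14) × 30 + 10 = 103030.
Real time: 103030 / (30000/1001) = 10313303/3000 s.
Target frame: (10313303/3000) × (30) = 10313303/100 ≈ 103133.030 → 103133.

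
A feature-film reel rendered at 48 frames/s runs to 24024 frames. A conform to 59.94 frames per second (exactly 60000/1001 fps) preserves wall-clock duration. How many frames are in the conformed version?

Target frames = source frames × (target rate / source rate) = 24024 × (60000/1001)/(48) = 24024 × 1250/1001 = 30000.

30000 frames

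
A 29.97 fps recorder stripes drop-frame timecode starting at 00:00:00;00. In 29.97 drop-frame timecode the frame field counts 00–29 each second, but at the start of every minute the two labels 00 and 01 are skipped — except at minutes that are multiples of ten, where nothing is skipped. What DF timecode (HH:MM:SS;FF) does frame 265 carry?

00:00:08;25

Each 10-minute DF block holds 10 × 60 × 30 − 9 × 2 = 17982 frames. 265 ÷ 17982 → 0 full blocks, remainder 265.
Within the partial block the first minute is 1800 frames and each further minute 1798, so 0 further minute boundaries passed. Total skipped labels = 18 × 0 + 2 × 0 = 0.
Non-drop label index = 265 + 0 = 265; at 30 labels/s that is 00:00:08:25, i.e. DF 00:00:08;25.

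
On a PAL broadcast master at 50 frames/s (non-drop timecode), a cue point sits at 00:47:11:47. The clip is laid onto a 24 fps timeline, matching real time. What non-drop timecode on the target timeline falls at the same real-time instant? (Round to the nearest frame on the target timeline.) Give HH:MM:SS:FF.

Source frame index: (0×3600 + 47×60 + 11) × 50 + 47 = 141597.
Real time: 141597 / (50) = 141597/50 s.
Target frame: (141597/50) × (24) = 1699164/25 ≈ 67966.560 → 67967.
At 24 labels/s: frame 67967 → 00:47:11:23.

00:47:11:23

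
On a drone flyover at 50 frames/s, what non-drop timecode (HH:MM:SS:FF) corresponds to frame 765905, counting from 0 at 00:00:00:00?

765905 ÷ 50 = 15318 full seconds, remainder 5 frames.
15318 s = 4 h 15 min 18 s.
Timecode: 04:15:18:05.

04:15:18:05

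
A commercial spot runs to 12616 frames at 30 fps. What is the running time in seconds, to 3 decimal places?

Running time = 12616 × 1/30 = 6308/15 s ≈ 420.533 s.

420.533 seconds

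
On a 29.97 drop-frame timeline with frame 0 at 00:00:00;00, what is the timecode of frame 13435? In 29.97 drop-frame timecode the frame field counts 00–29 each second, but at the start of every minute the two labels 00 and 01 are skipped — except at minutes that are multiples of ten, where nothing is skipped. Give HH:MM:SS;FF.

00:07:28;09

Each 10-minute DF block holds 10 × 60 × 30 − 9 × 2 = 17982 frames. 13435 ÷ 17982 → 0 full blocks, remainder 13435.
Within the partial block the first minute is 1800 frames and each further minute 1798, so 7 further minute boundaries passed. Total skipped labels = 18 × 0 + 2 × 7 = 14.
Non-drop label index = 13435 + 14 = 13449; at 30 labels/s that is 00:07:28:09, i.e. DF 00:07:28;09.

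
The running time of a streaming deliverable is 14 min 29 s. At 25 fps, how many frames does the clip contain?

14 min 29 s = 869 s.
Frames = 869 × 25 = 21725.

21725 frames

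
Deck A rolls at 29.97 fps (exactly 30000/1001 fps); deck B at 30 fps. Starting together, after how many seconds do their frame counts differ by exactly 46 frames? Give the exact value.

The gap grows by |30 − 30000/1001| = 30/1001 frames per second.
Time for a 46-frame gap: 46 ÷ (30/1001) = 23023/15 s.

23023/15 seconds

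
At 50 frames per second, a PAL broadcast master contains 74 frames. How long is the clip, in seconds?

1.48 seconds

Running time = 74 / (50) = 1.48 s.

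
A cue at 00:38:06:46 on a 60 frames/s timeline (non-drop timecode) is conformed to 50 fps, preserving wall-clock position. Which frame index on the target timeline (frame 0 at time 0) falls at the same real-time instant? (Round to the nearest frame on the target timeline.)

frame 114338

Source frame index: (0×3600 + 38×60 + 6) × 60 + 46 = 137206.
Real time: 137206 / (60) = 68603/30 s.
Target frame: (68603/30) × (50) = 343015/3 ≈ 114338.333 → 114338.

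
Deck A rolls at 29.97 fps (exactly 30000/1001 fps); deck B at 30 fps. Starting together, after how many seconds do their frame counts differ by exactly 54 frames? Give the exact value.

The gap grows by |30 − 30000/1001| = 30/1001 frames per second.
Time for a 54-frame gap: 54 ÷ (30/1001) = 1801.8 s.

1801.8 seconds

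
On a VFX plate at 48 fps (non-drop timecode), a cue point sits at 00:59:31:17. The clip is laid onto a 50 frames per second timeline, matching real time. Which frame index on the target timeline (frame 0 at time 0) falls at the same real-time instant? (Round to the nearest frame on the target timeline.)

Source frame index: (0×3600 + 59×60 + 31) × 48 + 17 = 171425.
Real time: 171425 / (48) = 171425/48 s.
Target frame: (171425/48) × (50) = 4285625/24 ≈ 178567.708 → 178568.

frame 178568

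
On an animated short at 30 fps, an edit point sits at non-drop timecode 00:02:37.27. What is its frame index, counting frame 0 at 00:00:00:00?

Total seconds to the label: (0 × 3600 + 2 × 60 + 37) = 157.
Frame index = 157 × 30 + 27 = 4737.

4737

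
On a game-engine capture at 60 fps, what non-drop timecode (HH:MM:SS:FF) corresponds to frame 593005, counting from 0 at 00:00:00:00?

02:44:43:25

593005 ÷ 60 = 9883 full seconds, remainder 25 frames.
9883 s = 2 h 44 min 43 s.
Timecode: 02:44:43:25.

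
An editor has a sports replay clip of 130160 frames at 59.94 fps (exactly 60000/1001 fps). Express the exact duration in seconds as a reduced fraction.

1628627/750 seconds

Running time = 130160 ÷ (60000/1001) = 130160 × 1001/60000 = 1628627/750 s.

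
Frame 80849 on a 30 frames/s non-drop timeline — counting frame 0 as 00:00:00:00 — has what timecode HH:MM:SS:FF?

00:44:54:29

80849 ÷ 30 = 2694 full seconds, remainder 29 frames.
2694 s = 0 h 44 min 54 s.
Timecode: 00:44:54:29.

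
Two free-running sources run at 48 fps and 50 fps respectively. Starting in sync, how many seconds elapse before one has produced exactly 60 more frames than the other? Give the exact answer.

The gap grows by |50 − 48| = 2 frames per second.
Time for a 60-frame gap: 60 ÷ (2) = 30 s.

30 seconds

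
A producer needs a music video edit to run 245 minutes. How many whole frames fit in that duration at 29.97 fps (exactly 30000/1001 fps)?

440559 frames

245 min = 14700 s.
Frames = 14700 × 30000/1001 = 63000000/143 ≈ 440559.4406.
Complete frames: 440559.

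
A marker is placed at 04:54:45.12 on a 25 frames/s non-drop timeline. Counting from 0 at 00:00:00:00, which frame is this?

frame 442137

Total seconds to the label: (4 × 3600 + 54 × 60 + 45) = 17685.
Frame index = 17685 × 25 + 12 = 442137.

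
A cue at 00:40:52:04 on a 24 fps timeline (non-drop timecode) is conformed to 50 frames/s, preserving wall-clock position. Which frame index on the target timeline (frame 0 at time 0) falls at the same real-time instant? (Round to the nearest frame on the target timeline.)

Source frame index: (0×3600 + 40×60 + 52) × 24 + 4 = 58852.
Real time: 58852 / (24) = 14713/6 s.
Target frame: (14713/6) × (50) = 367825/3 ≈ 122608.333 → 122608.

frame 122608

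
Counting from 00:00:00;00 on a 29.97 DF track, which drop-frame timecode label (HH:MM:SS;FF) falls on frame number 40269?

00:22:23;19

Ten DF minutes hold 17982 frames, so frame 40269 lies in block 2 (frames 35964–53945) with 4305 frames into that block.
The block's first minute is 1800 frames and the rest 1798 each; 4305 frames reaches minute 2, so 2 × 18 + 2 × 2 = 40 labels have been skipped so far.
Adding those back, label number 40269 + 40 = 40309 at 30 labels/s is 1343 s + 19 f = 0 h 22 min 23 s frame 19, i.e. 00:22:23;19.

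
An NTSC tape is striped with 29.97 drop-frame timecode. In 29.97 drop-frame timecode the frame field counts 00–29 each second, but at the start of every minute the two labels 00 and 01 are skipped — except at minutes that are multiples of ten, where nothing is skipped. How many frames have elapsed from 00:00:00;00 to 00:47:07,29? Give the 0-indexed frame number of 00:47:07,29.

84753

Complete 10-minute blocks: 4, each 17982 frames → 71928.
Remaining 7 whole minutes in the current block: 1800 + 6 × 1798 = 12588 frames.
Within the current minute: 7 × 30 + 29 − 2 = 237 (labels ;00/;01 skipped at this minute). Total = 71928 + 12588 + 237 = 84753.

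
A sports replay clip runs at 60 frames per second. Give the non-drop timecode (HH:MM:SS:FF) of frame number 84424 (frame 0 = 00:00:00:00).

84424 ÷ 60 = 1407 full seconds, remainder 4 frames.
1407 s = 0 h 23 min 27 s.
Timecode: 00:23:27:04.

00:23:27:04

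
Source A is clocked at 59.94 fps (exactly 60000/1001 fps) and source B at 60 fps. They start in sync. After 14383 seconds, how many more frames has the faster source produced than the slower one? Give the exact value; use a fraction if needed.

862980/1001 frames

A emits 60000/1001 × 14383 = 862980000/1001 frames; B emits 60 × 14383 = 862980.
Difference = 862980/1001 frames (≈ 862.1179); B is ahead of A.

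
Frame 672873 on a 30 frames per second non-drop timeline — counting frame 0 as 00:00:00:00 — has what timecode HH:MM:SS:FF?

672873 ÷ 30 = 22429 full seconds, remainder 3 frames.
22429 s = 6 h 13 min 49 s.
Timecode: 06:13:49:03.

06:13:49:03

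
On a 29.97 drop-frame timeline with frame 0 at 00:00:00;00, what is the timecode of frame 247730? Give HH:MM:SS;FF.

02:17:45;28

Each 10-minute DF block holds 10 × 60 × 30 − 9 × 2 = 17982 frames. 247730 ÷ 17982 → 13 full blocks, remainder 13964.
Within the partial block the first minute is 1800 frames and each further minute 1798, so 7 further minute boundaries passed. Total skipped labels = 18 × 13 + 2 × 7 = 248.
Non-drop label index = 247730 + 248 = 247978; at 30 labels/s that is 02:17:45:28, i.e. DF 02:17:45;28.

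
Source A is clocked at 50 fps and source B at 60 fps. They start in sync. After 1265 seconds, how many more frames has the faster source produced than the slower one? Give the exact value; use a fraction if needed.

A emits 50 × 1265 = 63250 frames; B emits 60 × 1265 = 75900.
Difference = 12650 frames; B is ahead of A.

12650 frames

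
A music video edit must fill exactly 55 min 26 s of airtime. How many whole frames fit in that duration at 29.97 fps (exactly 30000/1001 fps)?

99680 frames

55 min 26 s = 3326 s.
Frames = 3326 × 30000/1001 = 99780000/1001 ≈ 99680.3197.
Complete frames: 99680.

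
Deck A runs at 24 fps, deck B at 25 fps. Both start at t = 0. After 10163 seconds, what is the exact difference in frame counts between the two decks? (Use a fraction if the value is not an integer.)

10163 frames

A emits 24 × 10163 = 243912 frames; B emits 25 × 10163 = 254075.
Difference = 10163 frames; B is ahead of A.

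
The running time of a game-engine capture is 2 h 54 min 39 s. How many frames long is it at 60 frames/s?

628740 frames

2 h 54 min 39 s = 10479 s.
Frames = 10479 × 60 = 628740.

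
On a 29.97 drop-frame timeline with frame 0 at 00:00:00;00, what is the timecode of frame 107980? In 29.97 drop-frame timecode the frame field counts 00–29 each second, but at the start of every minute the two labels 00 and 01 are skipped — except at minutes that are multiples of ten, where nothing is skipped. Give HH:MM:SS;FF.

01:00:02;28

Each 10-minute DF block holds 10 × 60 × 30 − 9 × 2 = 17982 frames. 107980 ÷ 17982 → 6 full blocks, remainder 88.
Within the partial block the first minute is 1800 frames and each further minute 1798, so 0 further minute boundaries passed. Total skipped labels = 18 × 6 + 2 × 0 = 108.
Non-drop label index = 107980 + 108 = 108088; at 30 labels/s that is 01:00:02:28, i.e. DF 01:00:02;28.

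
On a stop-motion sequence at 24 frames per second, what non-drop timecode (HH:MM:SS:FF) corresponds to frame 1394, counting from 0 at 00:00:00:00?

00:00:58:02

1394 ÷ 24 = 58 full seconds, remainder 2 frames.
58 s = 0 h 0 min 58 s.
Timecode: 00:00:58:02.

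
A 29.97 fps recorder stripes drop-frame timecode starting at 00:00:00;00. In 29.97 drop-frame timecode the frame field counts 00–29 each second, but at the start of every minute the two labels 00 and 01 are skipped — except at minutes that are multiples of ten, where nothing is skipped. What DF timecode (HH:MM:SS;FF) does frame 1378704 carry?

12:46:42;24

Each 10-minute DF block holds 10 × 60 × 30 − 9 × 2 = 17982 frames. 1378704 ÷ 17982 → 76 full blocks, remainder 12072.
Within the partial block the first minute is 1800 frames and each further minute 1798, so 6 further minute boundaries passed. Total skipped labels = 18 × 76 + 2 × 6 = 1380.
Non-drop label index = 1378704 + 1380 = 1380084; at 30 labels/s that is 12:46:42:24, i.e. DF 12:46:42;24.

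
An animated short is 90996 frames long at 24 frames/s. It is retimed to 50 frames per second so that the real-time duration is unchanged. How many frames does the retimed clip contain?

Target frames = source frames × (target rate / source rate) = 90996 × (50)/(24) = 90996 × 25/12 = 189575.

189575 frames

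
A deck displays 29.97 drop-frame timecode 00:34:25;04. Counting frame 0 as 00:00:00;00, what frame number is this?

Complete 10-minute blocks: 3, each 17982 frames → 53946.
Remaining 4 whole minutes in the current block: 1800 + 3 × 1798 = 7194 frames.
Within the current minute: 25 × 30 + 4 − 2 = 752 (labels ;00/;01 skipped at this minute). Total = 53946 + 7194 + 752 = 61892.

61892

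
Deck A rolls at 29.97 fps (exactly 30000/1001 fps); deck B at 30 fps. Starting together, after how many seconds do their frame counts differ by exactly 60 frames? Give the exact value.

The gap grows by |30 − 30000/1001| = 30/1001 frames per second.
Time for a 60-frame gap: 60 ÷ (30/1001) = 2002 s.

2002 seconds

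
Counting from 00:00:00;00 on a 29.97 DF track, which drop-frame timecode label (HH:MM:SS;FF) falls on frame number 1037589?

09:37:00;29

Each 10-minute DF block holds 10 × 60 × 30 − 9 × 2 = 17982 frames. 1037589 ÷ 17982 → 57 full blocks, remainder 12615.
Within the partial block the first minute is 1800 frames and each further minute 1798, so 7 further minute boundaries passed. Total skipped labels = 18 × 57 + 2 × 7 = 1040.
Non-drop label index = 1037589 + 1040 = 1038629; at 30 labels/s that is 09:37:00:29, i.e. DF 09:37:00;29.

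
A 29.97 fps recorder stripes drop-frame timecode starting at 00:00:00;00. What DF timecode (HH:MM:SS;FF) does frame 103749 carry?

00:57:41;23

Ten DF minutes hold 17982 frames, so frame 103749 lies in block 5 (frames 89910–107891) with 13839 frames into that block.
The block's first minute is 1800 frames and the rest 1798 each; 13839 frames reaches minute 7, so 5 × 18 + 7 × 2 = 104 labels have been skipped so far.
Adding those back, label number 103749 + 104 = 103853 at 30 labels/s is 3461 s + 23 f = 0 h 57 min 41 s frame 23, i.e. 00:57:41;23.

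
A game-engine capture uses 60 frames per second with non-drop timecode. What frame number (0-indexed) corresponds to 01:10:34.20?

frame 254060

Total seconds to the label: (1 × 3600 + 10 × 60 + 34) = 4234.
Frame index = 4234 × 60 + 20 = 254060.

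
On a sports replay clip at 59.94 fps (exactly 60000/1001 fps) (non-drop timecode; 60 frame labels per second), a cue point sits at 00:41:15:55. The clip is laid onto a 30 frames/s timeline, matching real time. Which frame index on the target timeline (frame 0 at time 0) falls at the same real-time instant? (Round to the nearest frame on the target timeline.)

frame 74352

Source frame index: (0×3600 + 41×60 + 15) × 60 + 55 = 148555.
Real time: 148555 / (60000/1001) = 29740711/12000 s.
Target frame: (29740711/12000) × (30) = 29740711/400 ≈ 74351.777 → 74352.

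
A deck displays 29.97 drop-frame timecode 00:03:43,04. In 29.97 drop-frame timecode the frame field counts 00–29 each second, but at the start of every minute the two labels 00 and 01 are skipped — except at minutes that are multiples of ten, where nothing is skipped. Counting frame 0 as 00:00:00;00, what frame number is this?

6688

As if non-drop at 30 labels/s: (0 × 3600 + 3 × 60 + 43) × 30 + 4 = 6694.
Minute boundaries passed: 3; those not divisible by 10: 3 − 0 = 3; dropped labels = 2 × 3 = 6.
Actual frame index = 6694 − 6 = 6688.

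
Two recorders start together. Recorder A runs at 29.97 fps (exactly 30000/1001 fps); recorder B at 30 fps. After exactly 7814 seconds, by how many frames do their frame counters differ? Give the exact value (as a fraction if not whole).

A emits 30000/1001 × 7814 = 234420000/1001 frames; B emits 30 × 7814 = 234420.
Difference = 234420/1001 frames (≈ 234.1858); B is ahead of A.

234420/1001 frames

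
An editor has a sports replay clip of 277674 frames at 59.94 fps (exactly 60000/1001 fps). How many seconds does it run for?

Running time = 277674 / (60000/1001) = 4632.5279 s.

4632.5279 seconds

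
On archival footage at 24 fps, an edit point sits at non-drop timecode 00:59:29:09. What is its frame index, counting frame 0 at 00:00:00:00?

frame 85665

Total seconds to the label: (0 × 3600 + 59 × 60 + 29) = 3569.
Frame index = 3569 × 24 + 9 = 85665.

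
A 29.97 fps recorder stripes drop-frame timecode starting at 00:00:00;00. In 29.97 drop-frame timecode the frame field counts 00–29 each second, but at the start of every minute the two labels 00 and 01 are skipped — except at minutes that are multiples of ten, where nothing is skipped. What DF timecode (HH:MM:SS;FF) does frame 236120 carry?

Ten DF minutes hold 17982 frames, so frame 236120 lies in block 13 (frames 233766–251747) with 2354 frames into that block.
The block's first minute is 1800 frames and the rest 1798 each; 2354 frames reaches minute 1, so 13 × 18 + 1 × 2 = 236 labels have been skipped so far.
Adding those back, label number 236120 + 236 = 236356 at 30 labels/s is 7878 s + 16 f = 2 h 11 min 18 s frame 16, i.e. 02:11:18;16.

02:11:18;16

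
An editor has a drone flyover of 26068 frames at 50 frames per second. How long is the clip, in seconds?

Running time = 26068 / (50) = 521.36 s.

521.36 seconds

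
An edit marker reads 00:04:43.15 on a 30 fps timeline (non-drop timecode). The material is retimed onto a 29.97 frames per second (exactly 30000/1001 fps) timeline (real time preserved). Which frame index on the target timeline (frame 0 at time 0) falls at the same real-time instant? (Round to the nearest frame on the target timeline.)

frame 8497

Source frame index: (0×3600 + 4×60 + 43) × 30 + 15 = 8505.
Real time: 8505 / (30) = 567/2 s.
Target frame: (567/2) × (30000/1001) = 1215000/143 ≈ 8496.503 → 8497.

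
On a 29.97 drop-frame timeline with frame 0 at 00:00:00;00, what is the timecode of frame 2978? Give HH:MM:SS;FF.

Ten DF minutes hold 17982 frames, so frame 2978 lies in block 0 (frames 0–17981) with 2978 frames into that block.
The block's first minute is 1800 frames and the rest 1798 each; 2978 frames reaches minute 1, so 0 × 18 + 1 × 2 = 2 labels have been skipped so far.
Adding those back, label number 2978 + 2 = 2980 at 30 labels/s is 99 s + 10 f = 0 h 1 min 39 s frame 10, i.e. 00:01:39;10.

00:01:39;10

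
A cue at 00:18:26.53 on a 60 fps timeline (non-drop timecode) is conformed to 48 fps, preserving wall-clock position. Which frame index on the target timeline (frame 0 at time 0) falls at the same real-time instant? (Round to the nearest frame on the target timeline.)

Source frame index: (0×3600 + 18×60 + 26) × 60 + 53 = 66413.
Real time: 66413 / (60) = 66413/60 s.
Target frame: (66413/60) × (48) = 265652/5 ≈ 53130.400 → 53130.

frame 53130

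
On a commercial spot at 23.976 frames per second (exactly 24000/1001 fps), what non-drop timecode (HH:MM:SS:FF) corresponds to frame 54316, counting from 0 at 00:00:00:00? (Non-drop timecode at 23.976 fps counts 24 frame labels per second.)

00:37:43:04

54316 ÷ 24 = 2263 full seconds, remainder 4 frames.
2263 s = 0 h 37 min 43 s.
Timecode: 00:37:43:04.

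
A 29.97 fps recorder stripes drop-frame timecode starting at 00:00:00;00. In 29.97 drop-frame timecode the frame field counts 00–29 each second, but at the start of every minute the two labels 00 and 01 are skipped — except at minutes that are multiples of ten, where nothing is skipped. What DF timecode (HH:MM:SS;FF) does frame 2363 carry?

Each 10-minute DF block holds 10 × 60 × 30 − 9 × 2 = 17982 frames. 2363 ÷ 17982 → 0 full blocks, remainder 2363.
Within the partial block the first minute is 1800 frames and each further minute 1798, so 1 further minute boundary passed. Total skipped labels = 18 × 0 + 2 × 1 = 2.
Non-drop label index = 2363 + 2 = 2365; at 30 labels/s that is 00:01:18:25, i.e. DF 00:01:18;25.

00:01:18;25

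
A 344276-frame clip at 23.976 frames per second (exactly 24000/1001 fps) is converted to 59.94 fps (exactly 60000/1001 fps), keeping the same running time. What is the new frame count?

860690 frames

Target frames = source frames × (target rate / source rate) = 344276 × (60000/1001)/(24000/1001) = 344276 × 5/2 = 860690.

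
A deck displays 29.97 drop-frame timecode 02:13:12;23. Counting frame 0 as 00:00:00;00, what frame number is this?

239543

Complete 10-minute blocks: 13, each 17982 frames → 233766.
Remaining 3 whole minutes in the current block: 1800 + 2 × 1798 = 5396 frames.
Within the current minute: 12 × 30 + 23 − 2 = 381 (labels ;00/;01 skipped at this minute). Total = 233766 + 5396 + 381 = 239543.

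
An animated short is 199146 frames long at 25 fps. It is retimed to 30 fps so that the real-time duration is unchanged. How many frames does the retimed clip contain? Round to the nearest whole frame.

238975 frames

Frames at target rate = 199146 × (30) / (25) = 1194876/5 ≈ 238975.200.
Nearest whole frame: 238975.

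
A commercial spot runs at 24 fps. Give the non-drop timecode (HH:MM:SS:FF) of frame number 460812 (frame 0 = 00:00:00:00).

05:20:00:12

460812 ÷ 24 = 19200 full seconds, remainder 12 frames.
19200 s = 5 h 20 min 0 s.
Timecode: 05:20:00:12.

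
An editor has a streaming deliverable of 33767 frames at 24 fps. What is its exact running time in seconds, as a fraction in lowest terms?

33767/24 seconds

Running time = 33767 ÷ (24) = 33767 × 1/24 = 33767/24 s.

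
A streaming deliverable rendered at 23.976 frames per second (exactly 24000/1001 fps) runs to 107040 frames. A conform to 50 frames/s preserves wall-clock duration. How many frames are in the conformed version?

Target frames = source frames × (target rate / source rate) = 107040 × (50)/(24000/1001) = 107040 × 1001/480 = 223223.

223223 frames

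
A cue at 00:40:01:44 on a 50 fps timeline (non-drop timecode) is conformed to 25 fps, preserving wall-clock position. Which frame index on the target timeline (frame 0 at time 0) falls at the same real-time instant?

Source frame index: (0×3600 + 40×60 + 1) × 50 + 44 = 120094.
Real time: 120094 / (50) = 60047/25 s.
Target frame: (60047/25) × (25) = 60047.

frame 60047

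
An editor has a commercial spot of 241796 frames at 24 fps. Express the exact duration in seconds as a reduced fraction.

60449/6 seconds

Running time = 241796 ÷ (24) = 241796 × 1/24 = 60449/6 s.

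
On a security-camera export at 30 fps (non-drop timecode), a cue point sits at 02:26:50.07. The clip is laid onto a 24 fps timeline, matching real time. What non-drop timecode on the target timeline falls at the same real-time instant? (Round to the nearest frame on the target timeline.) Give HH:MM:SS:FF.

Source frame index: (2×3600 + 26×60 + 50) × 30 + 7 = 264307.
Real time: 264307 / (30) = 264307/30 s.
Target frame: (264307/30) × (24) = 1057228/5 ≈ 211445.600 → 211446.
At 24 labels/s: frame 211446 → 02:26:50:06.

02:26:50:06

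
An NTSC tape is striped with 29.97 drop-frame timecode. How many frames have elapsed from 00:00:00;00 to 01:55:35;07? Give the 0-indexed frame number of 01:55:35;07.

As if non-drop at 30 labels/s: (1 × 3600 + 55 × 60 + 35) × 30 + 7 = 208057.
Minute boundaries passed: 115; those not divisible by 10: 115 − 11 = 104; dropped labels = 2 × 104 = 208.
Actual frame index = 208057 − 208 = 207849.

207849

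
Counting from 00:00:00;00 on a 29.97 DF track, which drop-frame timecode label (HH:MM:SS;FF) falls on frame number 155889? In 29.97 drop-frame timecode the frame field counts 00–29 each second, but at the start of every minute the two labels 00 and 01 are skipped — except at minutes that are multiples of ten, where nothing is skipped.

01:26:41;15

Each 10-minute DF block holds 10 × 60 × 30 − 9 × 2 = 17982 frames. 155889 ÷ 17982 → 8 full blocks, remainder 12033.
Within the partial block the first minute is 1800 frames and each further minute 1798, so 6 further minute boundaries passed. Total skipped labels = 18 × 8 + 2 × 6 = 156.
Non-drop label index = 155889 + 156 = 156045; at 30 labels/s that is 01:26:41:15, i.e. DF 01:26:41;15.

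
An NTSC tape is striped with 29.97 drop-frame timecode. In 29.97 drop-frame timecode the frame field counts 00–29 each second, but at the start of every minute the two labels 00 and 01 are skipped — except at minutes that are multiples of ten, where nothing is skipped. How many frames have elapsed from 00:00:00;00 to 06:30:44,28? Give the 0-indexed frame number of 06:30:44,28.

Complete 10-minute blocks: 39, each 17982 frames → 701298.
Remaining 0 whole minutes in the current block: 0 frames.
Within the current minute: 44 × 30 + 28 = 1348. Total = 701298 + 0 + 1348 = 702646.

702646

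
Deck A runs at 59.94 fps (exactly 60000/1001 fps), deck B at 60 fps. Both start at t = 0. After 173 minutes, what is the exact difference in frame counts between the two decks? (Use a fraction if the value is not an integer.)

622800/1001 frames

173 min = 10380 s.
A emits 60000/1001 × 10380 = 622800000/1001 frames; B emits 60 × 10380 = 622800.
Difference = 622800/1001 frames (≈ 622.1778); B is ahead of A.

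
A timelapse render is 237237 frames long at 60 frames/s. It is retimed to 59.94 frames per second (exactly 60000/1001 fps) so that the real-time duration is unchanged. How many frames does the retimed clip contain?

Target frames = source frames × (target rate / source rate) = 237237 × (60000/1001)/(60) = 237237 × 1000/1001 = 237000.

237000 frames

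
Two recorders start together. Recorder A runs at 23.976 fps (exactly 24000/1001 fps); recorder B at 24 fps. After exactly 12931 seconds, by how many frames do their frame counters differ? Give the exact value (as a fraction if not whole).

310344/1001 frames

A emits 24000/1001 × 12931 = 310344000/1001 frames; B emits 24 × 12931 = 310344.
Difference = 310344/1001 frames (≈ 310.0340); B is ahead of A.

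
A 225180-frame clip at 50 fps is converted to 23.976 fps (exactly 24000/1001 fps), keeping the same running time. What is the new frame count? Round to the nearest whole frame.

107978 frames

Frames at target rate = 225180 × (24000/1001) / (50) = 108086400/1001 ≈ 107978.422.
Nearest whole frame: 107978.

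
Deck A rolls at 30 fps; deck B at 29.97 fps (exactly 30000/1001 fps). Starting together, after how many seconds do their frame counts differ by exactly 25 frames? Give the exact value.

5005/6 seconds

The gap grows by |30000/1001 − 30| = 30/1001 frames per second.
Time for a 25-frame gap: 25 ÷ (30/1001) = 5005/6 s.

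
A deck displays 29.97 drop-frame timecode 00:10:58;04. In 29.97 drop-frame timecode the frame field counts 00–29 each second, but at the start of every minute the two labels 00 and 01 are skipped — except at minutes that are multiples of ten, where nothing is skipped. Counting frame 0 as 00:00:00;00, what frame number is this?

Complete 10-minute blocks: 1, each 17982 frames → 17982.
Remaining 0 whole minutes in the current block: 0 frames.
Within the current minute: 58 × 30 + 4 = 1744. Total = 17982 + 0 + 1744 = 19726.

19726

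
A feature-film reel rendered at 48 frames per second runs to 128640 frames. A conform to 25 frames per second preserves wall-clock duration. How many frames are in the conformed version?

Target frames = source frames × (target rate / source rate) = 128640 × (25)/(48) = 128640 × 25/48 = 67000.

67000 frames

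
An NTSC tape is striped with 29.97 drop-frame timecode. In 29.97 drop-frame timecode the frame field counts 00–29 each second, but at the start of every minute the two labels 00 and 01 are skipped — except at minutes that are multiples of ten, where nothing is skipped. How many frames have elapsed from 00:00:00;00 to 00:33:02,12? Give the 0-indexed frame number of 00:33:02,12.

As if non-drop at 30 labels/s: (0 × 3600 + 33 × 60 + 2) × 30 + 12 = 59472.
Minute boundaries passed: 33; those not divisible by 10: 33 − 3 = 30; dropped labels = 2 × 30 = 60.
Actual frame index = 59472 − 60 = 59412.

59412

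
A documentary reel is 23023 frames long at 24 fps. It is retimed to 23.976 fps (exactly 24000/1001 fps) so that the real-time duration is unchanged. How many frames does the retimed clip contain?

Target frames = source frames × (target rate / source rate) = 23023 × (24000/1001)/(24) = 23023 × 1000/1001 = 23000.

23000 frames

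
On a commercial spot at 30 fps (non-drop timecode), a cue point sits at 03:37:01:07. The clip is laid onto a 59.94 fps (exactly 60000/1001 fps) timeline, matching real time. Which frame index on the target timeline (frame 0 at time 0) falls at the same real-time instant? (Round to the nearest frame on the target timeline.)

Source frame index: (3×3600 + 37×60 + 1) × 30 + 7 = 390637.
Real time: 390637 / (30) = 390637/30 s.
Target frame: (390637/30) × (60000/1001) = 60098000/77 ≈ 780493.506 → 780494.

frame 780494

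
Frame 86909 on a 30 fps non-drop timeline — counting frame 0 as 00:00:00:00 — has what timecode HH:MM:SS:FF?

00:48:16:29

86909 ÷ 30 = 2896 full seconds, remainder 29 frames.
2896 s = 0 h 48 min 16 s.
Timecode: 00:48:16:29.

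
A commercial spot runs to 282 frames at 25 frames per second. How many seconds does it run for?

11.28 seconds

Running time = 282 / (25) = 11.28 s.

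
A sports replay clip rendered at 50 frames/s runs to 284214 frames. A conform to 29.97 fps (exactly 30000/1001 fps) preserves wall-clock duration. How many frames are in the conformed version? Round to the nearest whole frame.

Frames at target rate = 284214 × (30000/1001) / (50) = 24361200/143 ≈ 170358.042.
Nearest whole frame: 170358.

170358 frames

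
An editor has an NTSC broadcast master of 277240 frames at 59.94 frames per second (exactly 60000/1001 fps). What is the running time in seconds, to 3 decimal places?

Running time = 277240 × 1001/60000 = 6937931/1500 s ≈ 4625.287 s.

4625.287 seconds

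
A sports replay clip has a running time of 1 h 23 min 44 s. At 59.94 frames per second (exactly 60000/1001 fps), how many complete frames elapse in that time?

1 h 23 min 44 s = 5024 s.
Frames = 5024 × 60000/1001 = 301440000/1001 ≈ 301138.8611.
Complete frames: 301138.

301138 frames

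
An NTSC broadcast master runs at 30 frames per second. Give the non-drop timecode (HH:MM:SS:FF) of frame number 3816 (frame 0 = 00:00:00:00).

00:02:07:06

3816 ÷ 30 = 127 full seconds, remainder 6 frames.
127 s = 0 h 2 min 7 s.
Timecode: 00:02:07:06.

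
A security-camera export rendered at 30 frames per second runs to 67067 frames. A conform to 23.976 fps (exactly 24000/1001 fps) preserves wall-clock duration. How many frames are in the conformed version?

53600 frames

Target frames = source frames × (target rate / source rate) = 67067 × (24000/1001)/(30) = 67067 × 800/1001 = 53600.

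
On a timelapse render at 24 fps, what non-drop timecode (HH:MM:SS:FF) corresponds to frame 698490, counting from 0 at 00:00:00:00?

698490 ÷ 24 = 29103 full seconds, remainder 18 frames.
29103 s = 8 h 5 min 3 s.
Timecode: 08:05:03:18.

08:05:03:18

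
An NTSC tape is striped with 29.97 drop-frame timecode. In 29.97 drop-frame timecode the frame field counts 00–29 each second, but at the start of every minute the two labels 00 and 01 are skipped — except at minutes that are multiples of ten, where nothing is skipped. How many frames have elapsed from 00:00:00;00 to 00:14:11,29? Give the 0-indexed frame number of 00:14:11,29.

Complete 10-minute blocks: 1, each 17982 frames → 17982.
Remaining 4 whole minutes in the current block: 1800 + 3 × 1798 = 7194 frames.
Within the current minute: 11 × 30 + 29 − 2 = 357 (labels ;00/;01 skipped at this minute). Total = 17982 + 7194 + 357 = 25533.

25533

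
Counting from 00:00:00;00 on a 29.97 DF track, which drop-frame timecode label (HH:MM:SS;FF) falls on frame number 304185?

Each 10-minute DF block holds 10 × 60 × 30 − 9 × 2 = 17982 frames. 304185 ÷ 17982 → 16 full blocks, remainder 16473.
Within the partial block the first minute is 1800 frames and each further minute 1798, so 9 further minute boundaries passed. Total skipped labels = 18 × 16 + 2 × 9 = 306.
Non-drop label index = 304185 + 306 = 304491; at 30 labels/s that is 02:49:09:21, i.e. DF 02:49:09;21.

02:49:09;21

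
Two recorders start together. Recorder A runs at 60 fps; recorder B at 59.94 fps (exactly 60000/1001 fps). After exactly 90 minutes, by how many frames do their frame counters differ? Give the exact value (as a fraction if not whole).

90 min = 5400 s.
A emits 60 × 5400 = 324000 frames; B emits 60000/1001 × 5400 = 324000000/1001.
Difference = 324000/1001 frames (≈ 323.6763); B is behind A.

324000/1001 frames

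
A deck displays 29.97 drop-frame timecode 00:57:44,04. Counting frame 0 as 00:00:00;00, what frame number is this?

As if non-drop at 30 labels/s: (0 × 3600 + 57 × 60 + 44) × 30 + 4 = 103924.
Minute boundaries passed: 57; those not divisible by 10: 57 − 5 = 52; dropped labels = 2 × 52 = 104.
Actual frame index = 103924 − 104 = 103820.

103820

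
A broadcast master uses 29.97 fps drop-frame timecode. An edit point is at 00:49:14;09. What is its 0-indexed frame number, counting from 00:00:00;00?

88539

As if non-drop at 30 labels/s: (0 × 3600 + 49 × 60 + 14) × 30 + 9 = 88629.
Minute boundaries passed: 49; those not divisible by 10: 49 − 4 = 45; dropped labels = 2 × 45 = 90.
Actual frame index = 88629 − 90 = 88539.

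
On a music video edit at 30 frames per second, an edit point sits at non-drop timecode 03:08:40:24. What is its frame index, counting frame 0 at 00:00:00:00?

Total seconds to the label: (3 × 3600 + 8 × 60 + 40) = 11320.
Frame index = 11320 × 30 + 24 = 339624.

339624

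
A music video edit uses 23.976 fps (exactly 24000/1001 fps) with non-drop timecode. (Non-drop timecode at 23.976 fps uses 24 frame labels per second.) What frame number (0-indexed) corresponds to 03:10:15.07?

Total seconds to the label: (3 × 3600 + 10 × 60 + 15) = 11415.
Frame index = 11415 × 24 + 7 = 273967.

frame 273967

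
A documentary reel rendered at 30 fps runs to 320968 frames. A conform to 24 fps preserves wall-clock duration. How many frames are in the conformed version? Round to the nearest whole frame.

Frames at target rate = 320968 × (24) / (30) = 1283872/5 ≈ 256774.400.
Nearest whole frame: 256774.

256774 frames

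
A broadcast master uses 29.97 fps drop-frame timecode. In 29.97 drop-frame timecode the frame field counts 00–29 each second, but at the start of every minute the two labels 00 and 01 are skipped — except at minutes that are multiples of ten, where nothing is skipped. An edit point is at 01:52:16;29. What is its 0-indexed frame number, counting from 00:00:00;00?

201907

As if non-drop at 30 labels/s: (1 × 3600 + 52 × 60 + 16) × 30 + 29 = 202109.
Minute boundaries passed: 112; those not divisible by 10: 112 − 11 = 101; dropped labels = 2 × 101 = 202.
Actual frame index = 202109 − 202 = 201907.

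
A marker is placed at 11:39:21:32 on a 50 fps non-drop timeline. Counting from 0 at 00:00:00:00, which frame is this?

Total seconds to the label: (11 × 3600 + 39 × 60 + 21) = 41961.
Frame index = 41961 × 50 + 32 = 2098082.

frame 2098082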